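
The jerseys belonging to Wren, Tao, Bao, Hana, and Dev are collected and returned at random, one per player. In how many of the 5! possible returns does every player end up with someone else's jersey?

44

This is the derangement count D_5: permutations of 5 items with no fixed point.
By inclusion–exclusion this is Σ_{j=0}^{5} (−1)^j C(5,j)·(5−j)!.
Computing: 120 − 120 + 60 − 20 + 5 − 1 = 44.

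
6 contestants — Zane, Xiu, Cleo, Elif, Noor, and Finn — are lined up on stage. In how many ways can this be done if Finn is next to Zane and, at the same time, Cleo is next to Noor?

96

Treat {Finn,Zane} as one block (2 orders) and {Cleo,Noor} as another (2 orders).
That leaves 4 units to arrange: 2 × 2 × 4! = 4 × 24 = 96.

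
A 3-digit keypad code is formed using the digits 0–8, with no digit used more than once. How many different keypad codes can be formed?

With no repetition, fill the 3 digits in order: 9 choices, then 8, down to 7.
That product is 9 × 8 × 7 = 504.

504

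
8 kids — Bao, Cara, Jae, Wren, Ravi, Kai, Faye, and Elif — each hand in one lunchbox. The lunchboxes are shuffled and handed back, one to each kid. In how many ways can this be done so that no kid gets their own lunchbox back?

Let Aᵢ be the assignments in which kid i gets their own lunchbox. We want the size of the complement of A₁∪…∪A_8.
By inclusion–exclusion this is Σ_{j=0}^{8} (−1)^j C(8,j)·(8−j)!.
Computing: 40320 − 40320 + 20160 − 6720 + 1680 − 336 + 56 − 8 + 1 = 14833.

14833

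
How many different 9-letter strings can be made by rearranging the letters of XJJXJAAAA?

1260

Letter multiplicities in XJJXJAAAA: A×4, J×3, X×2.
So there are 9! / (4!·3!·2!) = 1260 distinguishable arrangements.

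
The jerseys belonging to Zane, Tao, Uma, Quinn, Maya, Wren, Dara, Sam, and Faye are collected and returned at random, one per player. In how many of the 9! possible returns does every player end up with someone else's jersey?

Let Aᵢ be the assignments in which player i gets their old jersey. We want the size of the complement of A₁∪…∪A_9.
By inclusion–exclusion this is Σ_{j=0}^{9} (−1)^j C(9,j)·(9−j)!.
Computing: 362880 − 362880 + 181440 − 60480 + 15120 − 3024 + 504 − 72 + 9 − 1 = 133496.

133496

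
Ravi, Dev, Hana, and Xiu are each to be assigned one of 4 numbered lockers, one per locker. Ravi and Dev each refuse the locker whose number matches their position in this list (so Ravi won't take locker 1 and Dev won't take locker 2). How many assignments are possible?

14

Let Aᵢ (for i ∈ {1, 2}) be the placements that put person i in their forbidden locker. Any j of these fix j positions, leaving (4−j)! ways to fill the rest, and there are C(2,j) ways to pick which j.
By inclusion–exclusion, the number of valid placements is Σ_{j=0}^{2} (−1)^j C(2,j)·(4−j)!.
Computing: 24 − 12 + 2 = 14.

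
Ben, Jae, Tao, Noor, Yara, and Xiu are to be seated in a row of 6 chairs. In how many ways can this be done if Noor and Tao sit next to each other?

Treat {Noor, Tao} as a single unit. There are 5 units to order, and the pair itself can be ordered 2 ways.
So the count is 2·(5)! = 240.

240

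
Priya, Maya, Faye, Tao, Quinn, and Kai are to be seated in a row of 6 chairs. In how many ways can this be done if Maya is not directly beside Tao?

480

There are 6! = 720 arrangements in all. If Maya and Tao are adjacent, merging them into one block gives 2·(5)! = 240 arrangements.
Complementary counting: 720 − 240 = 480.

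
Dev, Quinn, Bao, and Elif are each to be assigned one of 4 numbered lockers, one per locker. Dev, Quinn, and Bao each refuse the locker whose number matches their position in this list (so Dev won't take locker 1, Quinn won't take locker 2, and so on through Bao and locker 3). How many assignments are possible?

11

Let Aᵢ (for i ∈ {1, 2, 3}) be the placements that put person i in their forbidden locker. Any j of these fix j positions, leaving (4−j)! ways to fill the rest, and there are C(3,j) ways to pick which j.
By inclusion–exclusion, the number of valid placements is Σ_{j=0}^{3} (−1)^j C(3,j)·(4−j)!.
Computing: 24 − 18 + 6 − 1 = 11.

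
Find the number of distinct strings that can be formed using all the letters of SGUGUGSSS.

The 9 letters of SGUGUGSSS have repeats: G appearing 3 times, S appearing 4 times, and U appearing twice.
So there are 9! / (4!·3!·2!) = 1260 distinguishable arrangements.

1260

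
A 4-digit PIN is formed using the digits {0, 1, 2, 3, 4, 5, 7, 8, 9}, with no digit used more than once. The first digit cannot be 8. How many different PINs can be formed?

2688

The first digit has 9−1 = 8 choices (anything except 8).
The remaining 3 digits are filled from the other 8 symbols without repetition: 8 × 7 × 6 = 336.
Total: 8 × 336 = 2688.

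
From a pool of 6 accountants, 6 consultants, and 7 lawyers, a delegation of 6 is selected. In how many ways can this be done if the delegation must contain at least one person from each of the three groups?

With no constraint there are C(19,6) = 27132 possible selections.
Selections missing a whole group: no accountants → C(13,6) = 1716; no consultants → C(13,6) = 1716; no lawyers → C(12,6) = 924.
Add back selections omitting two groups (i.e. drawn from a single group): C(6,6) + C(6,6) + C(7,6) = 9.
By inclusion–exclusion: 27132 − 4356 + 9 = 22785.

22785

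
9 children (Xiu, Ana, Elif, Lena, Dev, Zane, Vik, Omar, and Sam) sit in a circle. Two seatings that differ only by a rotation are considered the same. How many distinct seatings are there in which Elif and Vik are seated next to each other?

10080

Treat {Elif, Vik} as one unit (2 internal orders) and seat the resulting 8 units around the table: (7)! circular arrangements.
So 2 × (7)! = 2 × 5040 = 10080.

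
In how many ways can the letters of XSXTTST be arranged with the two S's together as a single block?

60

Treat the 2 copies of S as a single block. The multiset to arrange is then {SS, T, T, T, X, X}, 6 items in all.
That gives (6)!/(3!·2!) = 60 arrangements.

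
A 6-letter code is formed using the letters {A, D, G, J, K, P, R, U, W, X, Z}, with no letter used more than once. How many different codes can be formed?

With no repetition, fill the 6 letters in order: 11 choices, then 10, down to 6.
11 × 10 × 9 × 8 × 7 × 6 = 332640.

332640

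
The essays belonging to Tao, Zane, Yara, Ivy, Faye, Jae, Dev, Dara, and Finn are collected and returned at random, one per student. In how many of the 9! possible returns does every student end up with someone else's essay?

Let Aᵢ be the assignments in which student i gets their own essay. We want the size of the complement of A₁∪…∪A_9.
By inclusion–exclusion this is Σ_{j=0}^{9} (−1)^j C(9,j)·(9−j)!.
Computing: 362880 − 362880 + 181440 − 60480 + 15120 − 3024 + 504 − 72 + 9 − 1 = 133496.

133496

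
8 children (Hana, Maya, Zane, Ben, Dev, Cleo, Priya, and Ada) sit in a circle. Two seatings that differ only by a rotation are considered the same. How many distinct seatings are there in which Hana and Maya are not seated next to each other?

3600

Without the restriction there are (7)! = 5040 seatings.
Seatings with Hana beside Maya: treat them as a block with 2 internal orders, giving 2 × (6)! = 1440.
Subtracting, 5040 − 1440 = 3600.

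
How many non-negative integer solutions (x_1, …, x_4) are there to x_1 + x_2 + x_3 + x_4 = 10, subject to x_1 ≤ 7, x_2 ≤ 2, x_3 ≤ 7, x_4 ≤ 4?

100

Without the upper bounds there are C(13,3) = 286 ways to split 10 among 4 variables.
Subtract solutions that violate a single cap (substitute x_i' = x_i − (cap_i+1)): x_1 ≥ 8 gives C(5,3) = 10; x_2 ≥ 3 gives C(10,3) = 120; x_3 ≥ 8 gives C(5,3) = 10; x_4 ≥ 5 gives C(8,3) = 56. Together 196.
Add back pairs where two caps are both exceeded: 0 + 0 + 0 + 0 + 10 + 0 = 10.
By inclusion–exclusion the count is 286 − 196 + 10 = 100.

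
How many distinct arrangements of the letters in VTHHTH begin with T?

Fix T in the first position and arrange the remaining 5 letters.
Those 5 letters have H appearing 3 times, giving (5)!/(3!) = 20.

20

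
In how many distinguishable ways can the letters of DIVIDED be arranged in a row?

420

The 7 letters of DIVIDED have repeats: D appearing 3 times and I appearing twice.
Dividing 7! = 5040 by 3!·2! = 12 for the repeated letters gives 420.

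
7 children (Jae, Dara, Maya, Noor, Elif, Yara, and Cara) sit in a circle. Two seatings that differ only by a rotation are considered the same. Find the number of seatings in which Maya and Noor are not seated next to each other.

480

Without the restriction there are (6)! = 720 seatings.
Those with Maya next to Noor: fuse the pair into one unit and seat 6 units around a circle — 2·(5)! = 240.
Subtracting, 720 − 240 = 480.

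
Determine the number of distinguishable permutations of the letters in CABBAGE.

The 7 letters of CABBAGE have repeats: A appearing twice and B appearing twice.
The number of distinct arrangements is 7!/(2!·2!) = 5040/4 = 1260.

1260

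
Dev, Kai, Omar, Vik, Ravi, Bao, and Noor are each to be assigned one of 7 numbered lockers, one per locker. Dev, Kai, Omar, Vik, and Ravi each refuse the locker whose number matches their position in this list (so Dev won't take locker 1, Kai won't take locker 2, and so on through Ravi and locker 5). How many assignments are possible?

2428

Let Aᵢ (for 1 ≤ i ≤ 5) be the placements that put person i in their forbidden locker. Any j of these fix j positions, leaving (7−j)! ways to fill the rest, and there are C(5,j) ways to pick which j.
By inclusion–exclusion, the number of valid placements is Σ_{j=0}^{5} (−1)^j C(5,j)·(7−j)!.
Computing: 5040 − 3600 + 1200 − 240 + 30 − 2 = 2428.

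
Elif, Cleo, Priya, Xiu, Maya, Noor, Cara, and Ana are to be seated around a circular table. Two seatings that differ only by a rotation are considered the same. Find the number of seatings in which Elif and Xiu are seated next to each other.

Glue Elif and Xiu into a block (2 internal orders). Seating 7 units around a circle gives (6)! arrangements.
So 2 × (6)! = 2 × 720 = 1440.

1440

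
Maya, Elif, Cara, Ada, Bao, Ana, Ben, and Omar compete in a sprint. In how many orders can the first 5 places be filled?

This is an ordered selection of 5 from 8: P(8,5).
That gives 8 × 7 × 6 × 5 × 4 = 6720.

6720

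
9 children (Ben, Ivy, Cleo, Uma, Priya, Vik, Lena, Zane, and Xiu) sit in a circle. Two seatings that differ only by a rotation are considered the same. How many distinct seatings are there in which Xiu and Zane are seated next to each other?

Treat {Xiu, Zane} as one unit (2 internal orders) and seat the resulting 8 units around the table: (7)! circular arrangements.
So 2 × (7)! = 2 × 5040 = 10080.

10080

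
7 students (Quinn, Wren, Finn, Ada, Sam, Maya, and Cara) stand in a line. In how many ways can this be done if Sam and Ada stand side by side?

Glue Sam and Ada into one block (2 internal orders), leaving 6 units to arrange in a row.
So the count is 2·(6)! = 1440.

1440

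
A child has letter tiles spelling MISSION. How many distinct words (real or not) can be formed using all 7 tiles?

1260

MISSION has 7 letters with I appearing twice and S appearing twice.
So there are 7! / (2!·2!) = 1260 distinguishable arrangements.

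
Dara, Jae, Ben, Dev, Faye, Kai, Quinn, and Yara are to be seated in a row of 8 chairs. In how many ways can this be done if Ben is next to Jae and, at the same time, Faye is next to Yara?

Treat {Ben,Jae} as one block (2 orders) and {Faye,Yara} as another (2 orders).
That leaves 6 units to arrange: 2 × 2 × 6! = 4 × 720 = 2880.

2880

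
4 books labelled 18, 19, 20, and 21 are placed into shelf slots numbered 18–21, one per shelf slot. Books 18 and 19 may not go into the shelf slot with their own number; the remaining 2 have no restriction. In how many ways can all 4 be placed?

14

Let Aᵢ (for i ∈ {18, 19}) be the placements that put book i in its forbidden shelf slot. Any j of these fix j positions, leaving (4−j)! ways to fill the rest, and there are C(2,j) ways to pick which j.
By inclusion–exclusion, the number of valid placements is Σ_{j=0}^{2} (−1)^j C(2,j)·(4−j)!.
Computing: 24 − 12 + 2 = 14.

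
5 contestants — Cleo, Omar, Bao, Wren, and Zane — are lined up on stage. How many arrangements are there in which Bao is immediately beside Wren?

Place the 3 others and the Bao-Wren pair as 4 objects in a line; the pair has 2 internal arrangements.
So the count is 2·(4)! = 48.

48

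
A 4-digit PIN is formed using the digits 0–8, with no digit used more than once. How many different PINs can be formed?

With no repetition, fill the 4 digits in order: 9 choices, then 8, down to 6.
That product is 9 × 8 × 7 × 6 = 3024.

3024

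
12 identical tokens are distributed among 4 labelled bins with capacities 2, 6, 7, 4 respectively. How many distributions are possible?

Ignoring the caps, the number of non-negative solutions to x_1+…+x_4 = 12 is C(15,3) = 455.
Subtract solutions that violate a single cap (substitute x_i' = x_i − (cap_i+1)): x_1 ≥ 3 gives C(12,3) = 220; x_2 ≥ 7 gives C(8,3) = 56; x_3 ≥ 8 gives C(7,3) = 35; x_4 ≥ 5 gives C(10,3) = 120. Together 431.
Add back pairs where two caps are both exceeded: 10 + 4 + 35 + 0 + 1 + 0 = 50.
By inclusion–exclusion the count is 455 − 431 + 50 = 74.

74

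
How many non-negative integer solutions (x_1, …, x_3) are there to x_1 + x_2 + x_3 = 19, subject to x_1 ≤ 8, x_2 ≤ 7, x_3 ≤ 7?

Without the upper bounds there are C(21,2) = 210 ways to split 19 among 3 variables.
Subtract solutions that violate a single cap (substitute x_i' = x_i − (cap_i+1)): x_1 ≥ 9 gives C(12,2) = 66; x_2 ≥ 8 gives C(13,2) = 78; x_3 ≥ 8 gives C(13,2) = 78. Together 222.
Add back pairs where two caps are both exceeded: 6 + 6 + 10 = 22.
By inclusion–exclusion the count is 210 − 222 + 22 = 10.

10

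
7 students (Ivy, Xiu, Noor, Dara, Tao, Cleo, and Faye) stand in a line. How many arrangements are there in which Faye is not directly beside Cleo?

3600

There are 7! = 5040 arrangements in all. If Faye and Cleo are adjacent, merging them into one block gives 2·(6)! = 1440 arrangements.
Complementary counting: 5040 − 1440 = 3600.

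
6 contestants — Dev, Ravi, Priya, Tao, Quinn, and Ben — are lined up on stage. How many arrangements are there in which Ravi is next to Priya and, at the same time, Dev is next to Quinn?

Treat {Ravi,Priya} as one block (2 orders) and {Dev,Quinn} as another (2 orders).
That leaves 4 units to arrange: 2 × 2 × 4! = 4 × 24 = 96.

96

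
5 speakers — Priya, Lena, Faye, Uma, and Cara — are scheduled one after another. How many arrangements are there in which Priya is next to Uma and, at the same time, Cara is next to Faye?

24

Treat {Priya,Uma} as one block (2 orders) and {Cara,Faye} as another (2 orders).
That leaves 3 units to arrange: 2 × 2 × 3! = 4 × 6 = 24.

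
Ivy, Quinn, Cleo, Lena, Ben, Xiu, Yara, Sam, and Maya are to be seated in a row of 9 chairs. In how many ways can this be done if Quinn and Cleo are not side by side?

282240

Of the 9! = 362880 arrangements, those with Quinn and Cleo adjacent number 2 × 8! = 80640 (treat the pair as a block with 2 internal orders).
Complementary counting: 362880 − 80640 = 282240.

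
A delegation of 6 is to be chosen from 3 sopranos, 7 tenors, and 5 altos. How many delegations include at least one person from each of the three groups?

Total 6-person selections from all 15: C(15,6) = 5005.
Subtract selections that omit an entire group: no sopranos → C(12,6) = 924; no tenors → C(8,6) = 28; no altos → C(10,6) = 210.
Add back selections omitting two groups (i.e. drawn from a single group): C(3,6) + C(7,6) + C(5,6) = 7.
By inclusion–exclusion: 5005 − 1162 + 7 = 3850.

3850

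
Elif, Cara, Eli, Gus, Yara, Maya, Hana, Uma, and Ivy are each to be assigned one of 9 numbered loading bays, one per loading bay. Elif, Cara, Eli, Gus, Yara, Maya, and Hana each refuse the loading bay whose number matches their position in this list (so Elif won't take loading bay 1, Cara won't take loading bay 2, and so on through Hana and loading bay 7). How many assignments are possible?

Let Aᵢ (for 1 ≤ i ≤ 7) be the placements that put person i in their forbidden loading bay. Any j of these fix j positions, leaving (9−j)! ways to fill the rest, and there are C(7,j) ways to pick which j.
By inclusion–exclusion, the number of valid placements is Σ_{j=0}^{7} (−1)^j C(7,j)·(9−j)!.
Computing: 362880 − 282240 + 105840 − 25200 + 4200 − 504 + 42 − 2 = 165016.

165016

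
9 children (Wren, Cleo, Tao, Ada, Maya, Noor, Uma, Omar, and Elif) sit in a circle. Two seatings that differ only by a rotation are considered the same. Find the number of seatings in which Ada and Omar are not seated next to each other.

All circular seatings of 9 people number (8)! = 40320.
Those with Ada next to Omar: fuse the pair into one unit and seat 8 units around a circle — 2·(7)! = 10080.
Subtracting, 40320 − 10080 = 30240.

30240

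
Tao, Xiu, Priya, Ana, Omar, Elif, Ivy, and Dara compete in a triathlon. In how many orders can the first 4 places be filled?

1680

There are 8 choices for 1st place, 7 for 2nd, and so on down to 5 for position 4.
That gives 8 × 7 × 6 × 5 = 1680.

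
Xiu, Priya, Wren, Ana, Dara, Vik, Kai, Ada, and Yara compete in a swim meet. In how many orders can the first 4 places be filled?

There are 9 choices for 1st place, 8 for 2nd, and so on down to 6 for position 4.
That gives 9 × 8 × 7 × 6 = 3024.

3024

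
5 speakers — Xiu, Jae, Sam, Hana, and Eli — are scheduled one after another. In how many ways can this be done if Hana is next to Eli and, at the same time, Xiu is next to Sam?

Treat {Hana,Eli} as one block (2 orders) and {Xiu,Sam} as another (2 orders).
That leaves 3 units to arrange: 2 × 2 × 3! = 4 × 6 = 24.

24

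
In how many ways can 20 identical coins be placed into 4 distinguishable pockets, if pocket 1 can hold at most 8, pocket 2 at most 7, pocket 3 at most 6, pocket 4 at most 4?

55

By stars and bars, unrestricted non-negative solutions to x_1+…+x_4 = 20 number C(20+3,3) = 1771.
Subtract solutions that violate a single cap (substitute x_i' = x_i − (cap_i+1)): x_1 ≥ 9 gives C(14,3) = 364; x_2 ≥ 8 gives C(15,3) = 455; x_3 ≥ 7 gives C(16,3) = 560; x_4 ≥ 5 gives C(18,3) = 816. Together 2195.
Add back pairs where two caps are both exceeded: 20 + 35 + 84 + 56 + 120 + 165 = 480.
Subtract triples: 0 + 0 + 0 + 1 = 1.
By inclusion–exclusion the count is 1771 − 2195 + 480 − 1 = 55.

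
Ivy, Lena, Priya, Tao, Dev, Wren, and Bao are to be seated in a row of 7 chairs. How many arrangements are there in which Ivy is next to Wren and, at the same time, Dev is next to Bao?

480

Treat {Ivy,Wren} as one block (2 orders) and {Dev,Bao} as another (2 orders).
That leaves 5 units to arrange: 2 × 2 × 5! = 4 × 120 = 480.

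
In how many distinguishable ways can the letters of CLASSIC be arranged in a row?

1260

The 7 letters of CLASSIC have repeats: C appearing twice and S appearing twice.
So there are 7! / (2!·2!) = 1260 distinguishable arrangements.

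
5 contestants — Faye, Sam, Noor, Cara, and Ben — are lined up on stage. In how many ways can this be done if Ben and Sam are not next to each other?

There are 5! = 120 arrangements in all. If Ben and Sam are adjacent, merging them into one block gives 2·(4)! = 48 arrangements.
So 120 − 48 = 72 arrangements keep them apart.

72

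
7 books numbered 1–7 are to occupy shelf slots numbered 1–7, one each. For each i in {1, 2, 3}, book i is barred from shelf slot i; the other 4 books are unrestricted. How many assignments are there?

Let Aᵢ (for i ∈ {1, 2, 3}) be the placements that put book i in its forbidden shelf slot. Any j of these fix j positions, leaving (7−j)! ways to fill the rest, and there are C(3,j) ways to pick which j.
By inclusion–exclusion, the number of valid placements is Σ_{j=0}^{3} (−1)^j C(3,j)·(7−j)!.
Computing: 5040 − 2160 + 360 − 24 = 3216.

3216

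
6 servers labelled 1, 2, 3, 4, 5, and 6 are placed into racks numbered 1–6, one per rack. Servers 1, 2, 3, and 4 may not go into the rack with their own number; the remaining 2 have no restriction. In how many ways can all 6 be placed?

362

Let Aᵢ (for 1 ≤ i ≤ 4) be the placements that put server i in its forbidden rack. Any j of these fix j positions, leaving (6−j)! ways to fill the rest, and there are C(4,j) ways to pick which j.
By inclusion–exclusion, the number of valid placements is Σ_{j=0}^{4} (−1)^j C(4,j)·(6−j)!.
Computing: 720 − 480 + 144 − 24 + 2 = 362.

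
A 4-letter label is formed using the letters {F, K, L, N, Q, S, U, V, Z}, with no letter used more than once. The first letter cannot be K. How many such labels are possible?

2688

The first letter has 9−1 = 8 choices (anything except K).
The remaining 3 letters are filled from the other 8 symbols without repetition: 8 × 7 × 6 = 336.
Total: 8 × 336 = 2688.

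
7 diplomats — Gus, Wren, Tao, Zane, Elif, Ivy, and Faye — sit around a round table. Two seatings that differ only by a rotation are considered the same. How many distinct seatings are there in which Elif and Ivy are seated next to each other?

240

Glue Elif and Ivy into a block (2 internal orders). Seating 6 units around a circle gives (5)! arrangements.
So 2 × (5)! = 2 × 120 = 240.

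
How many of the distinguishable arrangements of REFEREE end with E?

With the last slot taken by E, it remains to arrange the other 6 letters (RFEREE).
Those 6 letters have E appearing 3 times and R appearing twice, giving (6)!/(3!·2!) = 60.

60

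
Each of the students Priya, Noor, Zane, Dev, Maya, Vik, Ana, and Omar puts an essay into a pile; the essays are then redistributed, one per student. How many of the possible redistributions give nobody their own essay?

14833

Count assignments avoiding every fixed point. For any j of the 8 students fixed to their own essay, the other 8−j can be arranged in (8−j)! ways.
By inclusion–exclusion this is Σ_{j=0}^{8} (−1)^j C(8,j)·(8−j)!.
Computing: 40320 − 40320 + 20160 − 6720 + 1680 − 336 + 56 − 8 + 1 = 14833.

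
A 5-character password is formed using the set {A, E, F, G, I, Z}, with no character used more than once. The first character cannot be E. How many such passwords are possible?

The first character has 6−1 = 5 choices (anything except E).
The remaining 4 characters are filled from the other 5 symbols without repetition: 5 × 4 × 3 × 2 = 120.
Total: 5 × 120 = 600.

600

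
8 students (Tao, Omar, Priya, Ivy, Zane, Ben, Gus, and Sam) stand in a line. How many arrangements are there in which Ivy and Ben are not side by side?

30240

There are 8! = 40320 arrangements in all. If Ivy and Ben are adjacent, merging them into one block gives 2·(7)! = 10080 arrangements.
Complementary counting: 40320 − 10080 = 30240.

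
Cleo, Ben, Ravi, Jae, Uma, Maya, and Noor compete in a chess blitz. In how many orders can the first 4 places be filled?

840

This is an ordered selection of 4 from 7: P(7,4).
That gives 7 × 6 × 5 × 4 = 840.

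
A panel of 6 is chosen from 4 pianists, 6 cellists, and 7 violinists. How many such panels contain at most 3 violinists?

Split by how many violinists are chosen (0 through 3).
Sum: C(7,0)·C(10,6) + C(7,1)·C(10,5) + C(7,2)·C(10,4) + C(7,3)·C(10,3) = 210 + 1764 + 4410 + 4200 = 10584.

10584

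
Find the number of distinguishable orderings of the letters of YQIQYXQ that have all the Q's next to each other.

Treat the 3 copies of Q as a single block. The multiset to arrange is then {QQQ, I, X, Y, Y}, 5 items in all.
That gives (5)!/(2!) = 60 arrangements.

60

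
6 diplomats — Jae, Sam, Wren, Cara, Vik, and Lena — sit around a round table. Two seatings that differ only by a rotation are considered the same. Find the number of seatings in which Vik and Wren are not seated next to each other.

Without the restriction there are (5)! = 120 seatings.
Seatings with Vik beside Wren: treat them as a block with 2 internal orders, giving 2 × (4)! = 48.
Subtracting, 120 − 48 = 72.

72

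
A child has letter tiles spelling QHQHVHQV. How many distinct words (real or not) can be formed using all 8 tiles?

The 8 letters of QHQHVHQV have repeats: H appearing 3 times, Q appearing 3 times, and V appearing twice.
So there are 8! / (3!·3!·2!) = 560 distinguishable arrangements.

560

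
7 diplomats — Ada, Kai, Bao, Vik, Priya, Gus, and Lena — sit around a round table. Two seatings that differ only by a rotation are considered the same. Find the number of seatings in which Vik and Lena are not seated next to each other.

All circular seatings of 7 people number (6)! = 720.
Seatings with Vik beside Lena: treat them as a block with 2 internal orders, giving 2 × (5)! = 240.
Subtracting, 720 − 240 = 480.

480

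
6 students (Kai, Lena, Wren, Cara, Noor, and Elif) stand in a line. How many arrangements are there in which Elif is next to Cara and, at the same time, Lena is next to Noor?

96

Treat {Elif,Cara} as one block (2 orders) and {Lena,Noor} as another (2 orders).
That leaves 4 units to arrange: 2 × 2 × 4! = 4 × 24 = 96.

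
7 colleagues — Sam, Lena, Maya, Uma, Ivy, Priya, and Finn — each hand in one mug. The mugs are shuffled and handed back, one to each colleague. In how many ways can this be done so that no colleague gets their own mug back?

Count assignments avoiding every fixed point. For any j of the 7 colleagues fixed to their own mug, the other 7−j can be arranged in (7−j)! ways.
By inclusion–exclusion this is Σ_{j=0}^{7} (−1)^j C(7,j)·(7−j)!.
Computing: 5040 − 5040 + 2520 − 840 + 210 − 42 + 7 − 1 = 1854.

1854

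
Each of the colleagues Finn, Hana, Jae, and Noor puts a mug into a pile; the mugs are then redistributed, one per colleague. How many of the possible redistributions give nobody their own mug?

9

Count assignments avoiding every fixed point. For any j of the 4 colleagues fixed to their own mug, the other 4−j can be arranged in (4−j)! ways.
By inclusion–exclusion this is Σ_{j=0}^{4} (−1)^j C(4,j)·(4−j)!.
Computing: 24 − 24 + 12 − 4 + 1 = 9.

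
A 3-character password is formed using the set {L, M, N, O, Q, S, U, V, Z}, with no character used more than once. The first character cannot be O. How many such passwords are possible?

The first character has 9−1 = 8 choices (anything except O).
The remaining 2 characters are filled from the other 8 symbols without repetition: 8 × 7 = 56.
Total: 8 × 56 = 448.

448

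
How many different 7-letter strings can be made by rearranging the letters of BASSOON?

Letter multiplicities in BASSOON: A×1, B×1, N×1, O×2, S×2.
The number of distinct arrangements is 7!/(2!·2!) = 5040/4 = 1260.

1260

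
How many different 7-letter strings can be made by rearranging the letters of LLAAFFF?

The 7 letters of LLAAFFF have repeats: A appearing twice, F appearing 3 times, and L appearing twice.
So there are 7! / (3!·2!·2!) = 210 distinguishable arrangements.

210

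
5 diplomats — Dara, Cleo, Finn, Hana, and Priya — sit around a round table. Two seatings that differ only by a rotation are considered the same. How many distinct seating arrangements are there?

Fix one person's seat to break rotational symmetry; the remaining 4 people can be arranged in (4)! = 24 ways.

24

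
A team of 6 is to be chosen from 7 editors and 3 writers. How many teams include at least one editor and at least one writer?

203

With no constraint there are C(10,6) = 210 possible selections.
Selections missing a whole group: no editors → C(3,6) = 0; no writers → C(7,6) = 7.
Both groups omitted at once is impossible, so 210 − 7 = 203.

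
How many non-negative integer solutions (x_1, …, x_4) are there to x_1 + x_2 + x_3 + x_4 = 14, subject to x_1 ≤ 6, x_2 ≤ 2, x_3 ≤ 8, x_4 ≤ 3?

42

By stars and bars, unrestricted non-negative solutions to x_1+…+x_4 = 14 number C(14+3,3) = 680.
Subtract solutions that violate a single cap (substitute x_i' = x_i − (cap_i+1)): x_1 ≥ 7 gives C(10,3) = 120; x_2 ≥ 3 gives C(14,3) = 364; x_3 ≥ 9 gives C(8,3) = 56; x_4 ≥ 4 gives C(13,3) = 286. Together 826.
Add back pairs where two caps are both exceeded: 35 + 0 + 20 + 10 + 120 + 4 = 189.
Subtract triples: 0 + 1 + 0 + 0 = 1.
By inclusion–exclusion the count is 680 − 826 + 189 − 1 = 42.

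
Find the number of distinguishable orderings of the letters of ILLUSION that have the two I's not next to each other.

Total arrangements of ILLUSION: 8!/(2!·2!) = 10080.
Arrangements with the I's together: treat II as one letter, giving (7)!/(2!) = 2520.
Hence 10080 − 2520 = 7560.

7560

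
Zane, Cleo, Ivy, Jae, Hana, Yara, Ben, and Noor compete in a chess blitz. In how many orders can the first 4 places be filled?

This is an ordered selection of 4 from 8: P(8,4).
That gives 8 × 7 × 6 × 5 = 1680.

1680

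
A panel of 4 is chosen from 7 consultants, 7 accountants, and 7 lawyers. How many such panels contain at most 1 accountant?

3549

Split by how many accountants are chosen (0 through 1).
Sum: C(7,0)·C(14,4) + C(7,1)·C(14,3) = 1001 + 2548 = 3549.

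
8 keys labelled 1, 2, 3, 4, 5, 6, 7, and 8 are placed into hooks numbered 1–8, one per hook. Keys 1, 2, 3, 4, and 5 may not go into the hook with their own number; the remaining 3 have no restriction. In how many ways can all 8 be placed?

Let Aᵢ (for 1 ≤ i ≤ 5) be the placements that put key i in its forbidden hook. Any j of these fix j positions, leaving (8−j)! ways to fill the rest, and there are C(5,j) ways to pick which j.
By inclusion–exclusion, the number of valid placements is Σ_{j=0}^{5} (−1)^j C(5,j)·(8−j)!.
Computing: 40320 − 25200 + 7200 − 1200 + 120 − 6 = 21234.

21234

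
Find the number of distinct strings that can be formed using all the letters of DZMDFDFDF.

DZMDFDFDF has 9 letters with D appearing 4 times and F appearing 3 times.
So there are 9! / (4!·3!) = 2520 distinguishable arrangements.

2520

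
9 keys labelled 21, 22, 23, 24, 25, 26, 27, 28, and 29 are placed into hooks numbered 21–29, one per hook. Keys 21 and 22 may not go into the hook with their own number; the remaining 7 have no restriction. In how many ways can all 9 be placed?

Let Aᵢ (for i ∈ {21, 22}) be the placements that put key i in its forbidden hook. Any j of these fix j positions, leaving (9−j)! ways to fill the rest, and there are C(2,j) ways to pick which j.
By inclusion–exclusion, the number of valid placements is Σ_{j=0}^{2} (−1)^j C(2,j)·(9−j)!.
Computing: 362880 − 80640 + 5040 = 287280.

287280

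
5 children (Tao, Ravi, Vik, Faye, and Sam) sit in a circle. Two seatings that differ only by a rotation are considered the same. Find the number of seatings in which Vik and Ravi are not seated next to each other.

12

All circular seatings of 5 people number (4)! = 24.
Seatings with Vik beside Ravi: treat them as a block with 2 internal orders, giving 2 × (3)! = 12.
Subtracting, 24 − 12 = 12.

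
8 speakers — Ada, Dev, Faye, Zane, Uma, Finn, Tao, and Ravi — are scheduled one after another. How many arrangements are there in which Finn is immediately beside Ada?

10080

Glue Finn and Ada into one block (2 internal orders), leaving 7 units to arrange in a row.
That gives 2 × 7! = 2 × 5040 = 10080.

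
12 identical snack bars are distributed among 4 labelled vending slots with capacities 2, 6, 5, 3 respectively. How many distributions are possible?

Without the upper bounds there are C(15,3) = 455 ways to split 12 among 4 vending slots.
Subtract solutions that violate a single cap (substitute x_i' = x_i − (cap_i+1)): x_1 ≥ 3 gives C(12,3) = 220; x_2 ≥ 7 gives C(8,3) = 56; x_3 ≥ 6 gives C(9,3) = 84; x_4 ≥ 4 gives C(11,3) = 165. Together 525.
Add back pairs where two caps are both exceeded: 10 + 20 + 56 + 0 + 4 + 10 = 100.
By inclusion–exclusion the count is 455 − 525 + 100 = 30.

30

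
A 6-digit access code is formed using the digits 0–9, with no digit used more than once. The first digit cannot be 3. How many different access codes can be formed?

The first digit has 10−1 = 9 choices (anything except 3).
The remaining 5 digits are filled from the other 9 symbols without repetition: 9 × 8 × 7 × 6 × 5 = 15120.
Total: 9 × 15120 = 136080.

136080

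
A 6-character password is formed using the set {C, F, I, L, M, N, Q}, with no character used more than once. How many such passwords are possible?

With no repetition, fill the 6 characters in order: 7 choices, then 6, down to 2.
7 × 6 × 5 × 4 × 3 × 2 = 5040.

5040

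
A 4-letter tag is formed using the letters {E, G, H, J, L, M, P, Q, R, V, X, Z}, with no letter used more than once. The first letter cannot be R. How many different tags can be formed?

The first letter has 12−1 = 11 choices (anything except R).
The remaining 3 letters are filled from the other 11 symbols without repetition: 11 × 10 × 9 = 990.
Total: 11 × 990 = 10890.

10890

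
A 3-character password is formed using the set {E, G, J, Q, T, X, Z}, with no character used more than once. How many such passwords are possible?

This is a permutation of 3 out of 7: P(7,3) = 7!/4!.
That product is 7 × 6 × 5 = 210.

210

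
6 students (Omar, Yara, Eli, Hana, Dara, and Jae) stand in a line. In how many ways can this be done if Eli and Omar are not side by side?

Of the 6! = 720 arrangements, those with Eli and Omar adjacent number 2 × 5! = 240 (treat the pair as a block with 2 internal orders).
Complementary counting: 720 − 240 = 480.

480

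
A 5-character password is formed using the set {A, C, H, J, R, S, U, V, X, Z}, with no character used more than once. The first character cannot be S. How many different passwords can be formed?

27216

The first character has 10−1 = 9 choices (anything except S).
The remaining 4 characters are filled from the other 9 symbols without repetition: 9 × 8 × 7 × 6 = 3024.
Total: 9 × 3024 = 27216.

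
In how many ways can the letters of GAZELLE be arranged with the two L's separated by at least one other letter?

900

Total arrangements of GAZELLE: 7!/(2!·2!) = 1260.
If the two L's are adjacent, glue them into one block, leaving 6 items to arrange: (6)!/(2!) = 360 ways.
Hence 1260 − 360 = 900.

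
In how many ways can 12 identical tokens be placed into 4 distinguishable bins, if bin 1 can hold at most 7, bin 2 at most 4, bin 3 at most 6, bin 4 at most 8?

By stars and bars, unrestricted non-negative solutions to x_1+…+x_4 = 12 number C(12+3,3) = 455.
Subtract solutions that violate a single cap (substitute x_i' = x_i − (cap_i+1)): x_1 ≥ 8 gives C(7,3) = 35; x_2 ≥ 5 gives C(10,3) = 120; x_3 ≥ 7 gives C(8,3) = 56; x_4 ≥ 9 gives C(6,3) = 20. Together 231.
Add back pairs where two caps are both exceeded: 0 + 0 + 0 + 1 + 0 + 0 = 1.
By inclusion–exclusion the count is 455 − 231 + 1 = 225.

225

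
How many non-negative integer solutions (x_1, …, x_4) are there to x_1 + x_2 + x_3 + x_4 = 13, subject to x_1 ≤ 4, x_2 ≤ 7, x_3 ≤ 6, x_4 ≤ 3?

By stars and bars, unrestricted non-negative solutions to x_1+…+x_4 = 13 number C(13+3,3) = 560.
Subtract solutions that violate a single cap (substitute x_i' = x_i − (cap_i+1)): x_1 ≥ 5 gives C(11,3) = 165; x_2 ≥ 8 gives C(8,3) = 56; x_3 ≥ 7 gives C(9,3) = 84; x_4 ≥ 4 gives C(12,3) = 220. Together 525.
Add back pairs where two caps are both exceeded: 1 + 4 + 35 + 0 + 4 + 10 = 54.
By inclusion–exclusion the count is 560 − 525 + 54 = 89.

89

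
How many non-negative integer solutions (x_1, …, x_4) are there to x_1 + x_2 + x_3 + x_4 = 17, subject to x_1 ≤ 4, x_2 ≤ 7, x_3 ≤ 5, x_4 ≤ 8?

Without the upper bounds there are C(20,3) = 1140 ways to split 17 among 4 variables.
Subtract solutions that violate a single cap (substitute x_i' = x_i − (cap_i+1)): x_1 ≥ 5 gives C(15,3) = 455; x_2 ≥ 8 gives C(12,3) = 220; x_3 ≥ 6 gives C(14,3) = 364; x_4 ≥ 9 gives C(11,3) = 165. Together 1204.
Add back pairs where two caps are both exceeded: 35 + 84 + 20 + 20 + 1 + 10 = 170.
By inclusion–exclusion the count is 1140 − 1204 + 170 = 106.

106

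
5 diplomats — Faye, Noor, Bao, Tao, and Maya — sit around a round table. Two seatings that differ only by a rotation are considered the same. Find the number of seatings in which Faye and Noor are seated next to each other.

12

Glue Faye and Noor into a block (2 internal orders). Seating 4 units around a circle gives (3)! arrangements.
So 2 × (3)! = 2 × 6 = 12.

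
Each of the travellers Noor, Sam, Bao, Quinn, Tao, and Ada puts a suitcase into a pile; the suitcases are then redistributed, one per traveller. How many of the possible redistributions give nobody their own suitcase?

Count assignments avoiding every fixed point. For any j of the 6 travellers fixed to their own suitcase, the other 6−j can be arranged in (6−j)! ways.
By inclusion–exclusion this is Σ_{j=0}^{6} (−1)^j C(6,j)·(6−j)!.
Computing: 720 − 720 + 360 − 120 + 30 − 6 + 1 = 265.

265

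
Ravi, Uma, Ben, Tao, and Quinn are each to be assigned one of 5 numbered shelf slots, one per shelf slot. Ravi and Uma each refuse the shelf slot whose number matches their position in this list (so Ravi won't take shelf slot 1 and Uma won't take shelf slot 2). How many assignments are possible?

Let Aᵢ (for i ∈ {1, 2}) be the placements that put person i in their forbidden shelf slot. Any j of these fix j positions, leaving (5−j)! ways to fill the rest, and there are C(2,j) ways to pick which j.
By inclusion–exclusion, the number of valid placements is Σ_{j=0}^{2} (−1)^j C(2,j)·(5−j)!.
Computing: 120 − 48 + 6 = 78.

78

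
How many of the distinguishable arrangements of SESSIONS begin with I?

With the first slot taken by I, it remains to arrange the other 7 letters (SESSONS).
Those 7 letters have S appearing 4 times, giving (7)!/(4!) = 210.

210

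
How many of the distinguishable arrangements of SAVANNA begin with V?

With the first slot taken by V, it remains to arrange the other 6 letters (SAANNA).
Those 6 letters have A appearing 3 times and N appearing twice, giving (6)!/(3!·2!) = 60.

60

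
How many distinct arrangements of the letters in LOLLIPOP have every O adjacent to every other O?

420

Treat the 2 copies of O as a single block. The multiset to arrange is then {OO, I, L, L, L, P, P}, 7 items in all.
That gives (7)!/(3!·2!) = 420 arrangements.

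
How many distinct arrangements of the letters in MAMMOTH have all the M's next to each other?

120

Treat the 3 copies of M as a single block. The multiset to arrange is then {MMM, A, H, O, T}, 5 items in all.
All 5 items are distinct, so there are (5)! = 120 arrangements.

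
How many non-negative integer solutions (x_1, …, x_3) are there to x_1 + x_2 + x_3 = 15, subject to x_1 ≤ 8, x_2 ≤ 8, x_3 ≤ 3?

By stars and bars, unrestricted non-negative solutions to x_1+…+x_3 = 15 number C(15+2,2) = 136.
Subtract solutions that violate a single cap (substitute x_i' = x_i − (cap_i+1)): x_1 ≥ 9 gives C(8,2) = 28; x_2 ≥ 9 gives C(8,2) = 28; x_3 ≥ 4 gives C(13,2) = 78. Together 134.
Add back pairs where two caps are both exceeded: 0 + 6 + 6 = 12.
By inclusion–exclusion the count is 136 − 134 + 12 = 14.

14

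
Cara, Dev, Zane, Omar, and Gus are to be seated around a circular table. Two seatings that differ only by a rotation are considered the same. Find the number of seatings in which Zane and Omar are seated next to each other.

Treat {Zane, Omar} as one unit (2 internal orders) and seat the resulting 4 units around the table: (3)! circular arrangements.
So 2 × (3)! = 2 × 6 = 12.

12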